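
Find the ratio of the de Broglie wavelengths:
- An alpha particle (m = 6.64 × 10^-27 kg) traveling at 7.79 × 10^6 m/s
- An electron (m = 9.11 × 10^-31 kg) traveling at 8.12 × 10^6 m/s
λ₁/λ₂ = 1.43 × 10^-4

Using λ = h/(mv):

λ₁ = h/(m₁v₁) = 1.28 × 10^-14 m
λ₂ = h/(m₂v₂) = 8.96 × 10^-11 m

Ratio λ₁/λ₂ = (m₂v₂)/(m₁v₁)
         = (9.11 × 10^-31 kg × 8.12 × 10^6 m/s) / (6.64 × 10^-27 kg × 7.79 × 10^6 m/s)
         = 1.43 × 10^-4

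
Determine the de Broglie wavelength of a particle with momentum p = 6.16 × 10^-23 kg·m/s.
1.08 × 10^-11 m

Using the de Broglie relation λ = h/p:

λ = h/p
λ = (6.626 × 10^-34 J·s) / (6.16 × 10^-23 kg·m/s)
λ = 1.08 × 10^-11 m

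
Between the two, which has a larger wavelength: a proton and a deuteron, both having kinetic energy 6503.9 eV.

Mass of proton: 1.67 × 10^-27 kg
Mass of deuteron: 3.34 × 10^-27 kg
The proton has the longer wavelength.

Using λ = h/√(2mKE):

For proton: λ₁ = h/√(2m₁KE) = 3.55 × 10^-13 m
For deuteron: λ₂ = h/√(2m₂KE) = 2.51 × 10^-13 m

Since λ ∝ 1/√m at constant kinetic energy, the lighter particle has the longer wavelength.

The proton has the longer de Broglie wavelength.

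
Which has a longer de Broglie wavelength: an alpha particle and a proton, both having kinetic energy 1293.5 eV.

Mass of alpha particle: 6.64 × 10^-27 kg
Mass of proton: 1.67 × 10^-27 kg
The proton has the longer wavelength.

Using λ = h/√(2mKE):

For alpha particle: λ₁ = h/√(2m₁KE) = 3.99 × 10^-13 m
For proton: λ₂ = h/√(2m₂KE) = 7.96 × 10^-13 m

Since λ ∝ 1/√m at constant kinetic energy, the lighter particle has the longer wavelength.

The proton has the longer de Broglie wavelength.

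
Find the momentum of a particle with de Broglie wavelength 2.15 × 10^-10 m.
3.08 × 10^-24 kg·m/s

From the de Broglie relation λ = h/p, we solve for p:

p = h/λ
p = (6.626 × 10^-34 J·s) / (2.15 × 10^-10 m)
p = 3.08 × 10^-24 kg·m/s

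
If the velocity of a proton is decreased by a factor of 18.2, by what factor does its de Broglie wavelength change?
The wavelength increases by a factor of 18.2.

From λ = h/(mv), the wavelength is inversely proportional to velocity:

λ ∝ 1/v

If v → v/18.2, then λ → 18.2λ

When velocity is decreased by a factor of 18.2, the wavelength increases by a factor of 18.2.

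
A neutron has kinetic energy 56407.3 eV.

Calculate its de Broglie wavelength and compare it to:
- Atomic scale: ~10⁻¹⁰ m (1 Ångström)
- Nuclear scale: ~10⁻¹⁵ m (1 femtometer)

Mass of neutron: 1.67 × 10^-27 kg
λ = 1.21 × 10^-13 m, which is between nuclear and atomic scales.

Using λ = h/√(2mKE):

KE = 56407.3 eV = 9.037 × 10^-15 J

λ = h/√(2mKE)
λ = (6.626 × 10^-34 J·s) / √(2 × 1.67 × 10^-27 kg × 9.037 × 10^-15 J)
λ = 1.21 × 10^-13 m

Comparison:
- Atomic scale (10⁻¹⁰ m): λ is 0.0012× this size
- Nuclear scale (10⁻¹⁵ m): λ is 1.2e+02× this size

The wavelength is between nuclear and atomic scales.

This wavelength is appropriate for probing atomic structure but too large for nuclear physics experiments.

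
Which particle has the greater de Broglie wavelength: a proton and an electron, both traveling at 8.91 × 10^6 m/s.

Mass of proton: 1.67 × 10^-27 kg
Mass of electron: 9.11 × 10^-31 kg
The electron has the longer wavelength.

Using λ = h/(mv), since both particles have the same velocity, the wavelength depends only on mass.

For proton: λ₁ = h/(m₁v) = 4.45 × 10^-14 m
For electron: λ₂ = h/(m₂v) = 8.16 × 10^-11 m

Since λ ∝ 1/m at constant velocity, the lighter particle has the longer wavelength.

The electron has the longer de Broglie wavelength.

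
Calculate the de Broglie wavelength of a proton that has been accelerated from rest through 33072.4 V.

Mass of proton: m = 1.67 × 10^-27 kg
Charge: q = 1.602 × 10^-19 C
1.58 × 10^-13 m

When a particle is accelerated through voltage V, it gains kinetic energy KE = qV.

The de Broglie wavelength is then λ = h/√(2mqV):

λ = h/√(2mqV)
λ = (6.626 × 10^-34 J·s) / √(2 × 1.67 × 10^-27 kg × 1.602 × 10^-19 C × 33072.4 V)
λ = 1.58 × 10^-13 m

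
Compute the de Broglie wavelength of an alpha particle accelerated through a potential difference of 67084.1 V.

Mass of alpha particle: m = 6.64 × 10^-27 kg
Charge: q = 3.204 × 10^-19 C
3.92 × 10^-14 m

When a particle is accelerated through voltage V, it gains kinetic energy KE = qV.

The de Broglie wavelength is then λ = h/√(2mqV):

λ = h/√(2mqV)
λ = (6.626 × 10^-34 J·s) / √(2 × 6.64 × 10^-27 kg × 3.204 × 10^-19 C × 67084.1 V)
λ = 3.92 × 10^-14 m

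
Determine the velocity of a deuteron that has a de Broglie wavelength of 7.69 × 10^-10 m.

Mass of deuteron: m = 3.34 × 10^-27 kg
2.58 × 10^2 m/s

From the de Broglie relation λ = h/(mv), we solve for v:

v = h/(mλ)
v = (6.626 × 10^-34 J·s) / (3.34 × 10^-27 kg × 7.69 × 10^-10 m)
v = 2.58 × 10^2 m/s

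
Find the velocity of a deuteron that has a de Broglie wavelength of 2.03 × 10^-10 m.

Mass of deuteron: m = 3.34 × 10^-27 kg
9.77 × 10^2 m/s

From the de Broglie relation λ = h/(mv), we solve for v:

v = h/(mλ)
v = (6.626 × 10^-34 J·s) / (3.34 × 10^-27 kg × 2.03 × 10^-10 m)
v = 9.77 × 10^2 m/s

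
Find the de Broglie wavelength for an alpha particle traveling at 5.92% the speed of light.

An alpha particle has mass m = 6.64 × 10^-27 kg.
5.62 × 10^-15 m

Using the de Broglie relation λ = h/(mv):

v = 5.92% × c = 1.775 × 10^7 m/s

λ = h/(mv)
λ = (6.626 × 10^-34 J·s) / (6.64 × 10^-27 kg × 1.775 × 10^7 m/s)
λ = 5.62 × 10^-15 m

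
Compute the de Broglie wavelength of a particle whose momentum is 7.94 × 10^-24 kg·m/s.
8.35 × 10^-11 m

Using the de Broglie relation λ = h/p:

λ = h/p
λ = (6.626 × 10^-34 J·s) / (7.94 × 10^-24 kg·m/s)
λ = 8.35 × 10^-11 m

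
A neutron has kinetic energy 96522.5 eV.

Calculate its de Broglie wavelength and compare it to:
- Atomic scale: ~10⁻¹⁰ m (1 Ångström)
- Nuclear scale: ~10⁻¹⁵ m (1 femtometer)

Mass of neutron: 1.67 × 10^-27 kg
λ = 9.22 × 10^-14 m, which is between nuclear and atomic scales.

Using λ = h/√(2mKE):

KE = 96522.5 eV = 1.546 × 10^-14 J

λ = h/√(2mKE)
λ = (6.626 × 10^-34 J·s) / √(2 × 1.67 × 10^-27 kg × 1.546 × 10^-14 J)
λ = 9.22 × 10^-14 m

Comparison:
- Atomic scale (10⁻¹⁰ m): λ is 0.00092× this size
- Nuclear scale (10⁻¹⁵ m): λ is 92× this size

The wavelength is between nuclear and atomic scales.

This wavelength is appropriate for probing atomic structure but too large for nuclear physics experiments.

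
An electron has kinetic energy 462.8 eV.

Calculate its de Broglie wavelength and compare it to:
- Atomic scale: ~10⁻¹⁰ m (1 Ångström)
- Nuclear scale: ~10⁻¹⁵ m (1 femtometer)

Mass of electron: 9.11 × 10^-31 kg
λ = 5.70 × 10^-11 m, which is between nuclear and atomic scales.

Using λ = h/√(2mKE):

KE = 462.8 eV = 7.415 × 10^-17 J

λ = h/√(2mKE)
λ = (6.626 × 10^-34 J·s) / √(2 × 9.11 × 10^-31 kg × 7.415 × 10^-17 J)
λ = 5.70 × 10^-11 m

Comparison:
- Atomic scale (10⁻¹⁰ m): λ is 0.57× this size
- Nuclear scale (10⁻¹⁵ m): λ is 5.7e+04× this size

The wavelength is between nuclear and atomic scales.

This wavelength is appropriate for probing atomic structure but too large for nuclear physics experiments.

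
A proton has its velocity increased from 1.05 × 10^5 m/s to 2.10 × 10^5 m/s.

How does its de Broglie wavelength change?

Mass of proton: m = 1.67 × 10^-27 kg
The wavelength decreases by a factor of 2.

Using λ = h/(mv):

Initial wavelength: λ₁ = h/(mv₁) = 3.78 × 10^-12 m
Final wavelength: λ₂ = h/(mv₂) = 1.89 × 10^-12 m

Since λ ∝ 1/v, when velocity increases by a factor of 2, the wavelength decreases by a factor of 2.

λ₂/λ₁ = v₁/v₂ = 1/2

The wavelength decreases by a factor of 2.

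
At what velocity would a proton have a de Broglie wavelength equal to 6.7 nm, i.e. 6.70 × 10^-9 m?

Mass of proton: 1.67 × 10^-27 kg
5.92 × 10^1 m/s

From λ = h/(mv), solve for v:

v = h/(mλ)
v = (6.626 × 10^-34 J·s) / (1.67 × 10^-27 kg × 6.70 × 10^-9 m)
v = 5.92 × 10^1 m/s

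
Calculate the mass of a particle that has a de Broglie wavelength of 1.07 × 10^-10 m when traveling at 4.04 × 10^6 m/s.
1.53 × 10^-30 kg

From the de Broglie relation λ = h/(mv), we solve for m:

m = h/(λv)
m = (6.626 × 10^-34 J·s) / (1.07 × 10^-10 m × 4.04 × 10^6 m/s)
m = 1.53 × 10^-30 kg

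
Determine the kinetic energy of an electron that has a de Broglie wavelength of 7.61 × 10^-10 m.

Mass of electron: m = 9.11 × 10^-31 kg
4.16 × 10^-19 J (or 2.60 eV)

From λ = h/√(2mKE), we solve for KE:

λ² = h²/(2mKE)
KE = h²/(2mλ²)
KE = (6.626 × 10^-34 J·s)² / (2 × 9.11 × 10^-31 kg × (7.61 × 10^-10 m)²)
KE = 4.16 × 10^-19 J
KE = 2.60 eV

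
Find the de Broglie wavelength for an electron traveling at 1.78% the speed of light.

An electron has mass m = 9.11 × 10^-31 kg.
1.36 × 10^-10 m

Using the de Broglie relation λ = h/(mv):

v = 1.78% × c = 5.336 × 10^6 m/s

λ = h/(mv)
λ = (6.626 × 10^-34 J·s) / (9.11 × 10^-31 kg × 5.336 × 10^6 m/s)
λ = 1.36 × 10^-10 m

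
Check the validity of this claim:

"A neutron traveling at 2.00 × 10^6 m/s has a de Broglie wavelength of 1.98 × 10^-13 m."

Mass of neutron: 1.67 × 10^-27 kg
True

The claim is correct.

Using λ = h/(mv):
λ = (6.626 × 10^-34 J·s) / (1.67 × 10^-27 kg × 2.00 × 10^6 m/s)
λ = 1.98 × 10^-13 m

This matches the claimed value.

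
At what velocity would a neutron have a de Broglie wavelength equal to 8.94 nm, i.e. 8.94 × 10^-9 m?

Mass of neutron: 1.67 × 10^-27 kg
4.44 × 10^1 m/s

From λ = h/(mv), solve for v:

v = h/(mλ)
v = (6.626 × 10^-34 J·s) / (1.67 × 10^-27 kg × 8.94 × 10^-9 m)
v = 4.44 × 10^1 m/s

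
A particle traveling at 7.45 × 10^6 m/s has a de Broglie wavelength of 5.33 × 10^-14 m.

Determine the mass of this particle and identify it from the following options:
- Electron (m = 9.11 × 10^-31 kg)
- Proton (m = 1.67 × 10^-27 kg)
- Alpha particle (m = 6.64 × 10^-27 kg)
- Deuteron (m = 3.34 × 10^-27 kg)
The particle is a proton.

From λ = h/(mv), solve for mass:

m = h/(λv)
m = (6.626 × 10^-34 J·s) / (5.33 × 10^-14 m × 7.45 × 10^6 m/s)
m = 1.67 × 10^-27 kg

Comparing with the listed masses, this is closest to a proton.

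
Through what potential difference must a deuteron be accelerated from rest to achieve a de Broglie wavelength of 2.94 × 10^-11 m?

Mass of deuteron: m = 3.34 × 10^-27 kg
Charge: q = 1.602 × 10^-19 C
4.75 × 10^-1 V

From λ = h/√(2mqV), we solve for V:

λ² = h²/(2mqV)
V = h²/(2mqλ²)
V = (6.626 × 10^-34 J·s)² / (2 × 3.34 × 10^-27 kg × 1.602 × 10^-19 C × (2.94 × 10^-11 m)²)
V = 4.75 × 10^-1 V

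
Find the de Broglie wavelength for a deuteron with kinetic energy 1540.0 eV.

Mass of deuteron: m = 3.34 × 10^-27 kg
5.16 × 10^-13 m

Using λ = h/√(2mKE):

First convert KE to Joules: KE = 1540.0 eV = 2.467 × 10^-16 J

λ = h/√(2mKE)
λ = (6.626 × 10^-34 J·s) / √(2 × 3.34 × 10^-27 kg × 2.467 × 10^-16 J)
λ = 5.16 × 10^-13 m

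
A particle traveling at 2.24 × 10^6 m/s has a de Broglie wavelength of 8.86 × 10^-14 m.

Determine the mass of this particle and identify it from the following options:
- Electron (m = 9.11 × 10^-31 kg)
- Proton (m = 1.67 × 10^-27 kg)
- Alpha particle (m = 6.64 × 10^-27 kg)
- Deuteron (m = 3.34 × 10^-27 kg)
The particle is a deuteron.

From λ = h/(mv), solve for mass:

m = h/(λv)
m = (6.626 × 10^-34 J·s) / (8.86 × 10^-14 m × 2.24 × 10^6 m/s)
m = 3.34 × 10^-27 kg

Comparing with the listed masses, this is closest to a deuteron.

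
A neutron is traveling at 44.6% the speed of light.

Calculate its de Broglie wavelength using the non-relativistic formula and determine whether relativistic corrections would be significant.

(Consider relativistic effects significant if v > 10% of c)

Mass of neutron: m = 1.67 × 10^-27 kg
Yes, relativistic corrections are needed.

Using the non-relativistic de Broglie formula λ = h/(mv):

v = 44.6% × c = 1.337 × 10^8 m/s

λ = h/(mv)
λ = (6.626 × 10^-34 J·s) / (1.67 × 10^-27 kg × 1.337 × 10^8 m/s)
λ = 2.97 × 10^-15 m

Since v = 44.6% of c > 10% of c, relativistic corrections ARE significant and the actual wavelength would differ from this non-relativistic estimate.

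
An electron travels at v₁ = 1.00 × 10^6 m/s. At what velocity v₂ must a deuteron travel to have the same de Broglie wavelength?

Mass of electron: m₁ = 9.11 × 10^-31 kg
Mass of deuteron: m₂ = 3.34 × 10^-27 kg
v₂ = 2.73 × 10^2 m/s

For equal de Broglie wavelengths: λ₁ = λ₂

h/(m₁v₁) = h/(m₂v₂)
m₁v₁ = m₂v₂
v₂ = v₁ · (m₁/m₂)

v₂ = 1.00 × 10^6 m/s × (9.11 × 10^-31 kg / 3.34 × 10^-27 kg)
v₂ = 2.73 × 10^2 m/s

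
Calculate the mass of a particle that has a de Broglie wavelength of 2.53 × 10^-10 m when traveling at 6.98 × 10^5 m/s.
3.75 × 10^-30 kg

From the de Broglie relation λ = h/(mv), we solve for m:

m = h/(λv)
m = (6.626 × 10^-34 J·s) / (2.53 × 10^-10 m × 6.98 × 10^5 m/s)
m = 3.75 × 10^-30 kg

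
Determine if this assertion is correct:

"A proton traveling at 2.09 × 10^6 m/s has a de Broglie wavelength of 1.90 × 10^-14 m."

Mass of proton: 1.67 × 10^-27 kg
False

The claim is incorrect.

Using λ = h/(mv):
λ = (6.626 × 10^-34 J·s) / (1.67 × 10^-27 kg × 2.09 × 10^6 m/s)
λ = 1.90 × 10^-13 m

The actual wavelength differs from the claimed 1.90 × 10^-14 m.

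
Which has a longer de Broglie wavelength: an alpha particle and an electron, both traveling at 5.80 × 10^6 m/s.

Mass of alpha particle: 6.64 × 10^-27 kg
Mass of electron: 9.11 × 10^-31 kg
The electron has the longer wavelength.

Using λ = h/(mv), since both particles have the same velocity, the wavelength depends only on mass.

For alpha particle: λ₁ = h/(m₁v) = 1.72 × 10^-14 m
For electron: λ₂ = h/(m₂v) = 1.25 × 10^-10 m

Since λ ∝ 1/m at constant velocity, the lighter particle has the longer wavelength.

The electron has the longer de Broglie wavelength.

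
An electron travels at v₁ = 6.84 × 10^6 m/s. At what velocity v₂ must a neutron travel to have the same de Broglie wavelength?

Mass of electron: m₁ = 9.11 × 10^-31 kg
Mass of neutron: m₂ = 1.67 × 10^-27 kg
v₂ = 3.73 × 10^3 m/s

For equal de Broglie wavelengths: λ₁ = λ₂

h/(m₁v₁) = h/(m₂v₂)
m₁v₁ = m₂v₂
v₂ = v₁ · (m₁/m₂)

v₂ = 6.84 × 10^6 m/s × (9.11 × 10^-31 kg / 1.67 × 10^-27 kg)
v₂ = 3.73 × 10^3 m/s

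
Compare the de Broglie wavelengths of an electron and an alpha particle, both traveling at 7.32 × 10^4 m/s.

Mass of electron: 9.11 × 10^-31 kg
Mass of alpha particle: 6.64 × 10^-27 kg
The electron has the longer wavelength.

Using λ = h/(mv), since both particles have the same velocity, the wavelength depends only on mass.

For electron: λ₁ = h/(m₁v) = 9.94 × 10^-9 m
For alpha particle: λ₂ = h/(m₂v) = 1.36 × 10^-12 m

Since λ ∝ 1/m at constant velocity, the lighter particle has the longer wavelength.

The electron has the longer de Broglie wavelength.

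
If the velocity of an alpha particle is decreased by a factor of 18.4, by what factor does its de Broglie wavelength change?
The wavelength increases by a factor of 18.4.

From λ = h/(mv), the wavelength is inversely proportional to velocity:

λ ∝ 1/v

If v → v/18.4, then λ → 18.4λ

When velocity is decreased by a factor of 18.4, the wavelength increases by a factor of 18.4.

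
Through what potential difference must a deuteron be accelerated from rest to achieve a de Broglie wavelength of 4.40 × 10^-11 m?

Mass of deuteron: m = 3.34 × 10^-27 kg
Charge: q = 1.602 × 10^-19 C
2.12 × 10^-1 V

From λ = h/√(2mqV), we solve for V:

λ² = h²/(2mqV)
V = h²/(2mqλ²)
V = (6.626 × 10^-34 J·s)² / (2 × 3.34 × 10^-27 kg × 1.602 × 10^-19 C × (4.40 × 10^-11 m)²)
V = 2.12 × 10^-1 V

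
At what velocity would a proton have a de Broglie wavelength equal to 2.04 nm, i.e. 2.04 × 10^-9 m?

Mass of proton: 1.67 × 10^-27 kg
1.94 × 10^2 m/s

From λ = h/(mv), solve for v:

v = h/(mλ)
v = (6.626 × 10^-34 J·s) / (1.67 × 10^-27 kg × 2.04 × 10^-9 m)
v = 1.94 × 10^2 m/s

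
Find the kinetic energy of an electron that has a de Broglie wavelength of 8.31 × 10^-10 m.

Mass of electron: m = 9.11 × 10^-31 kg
3.49 × 10^-19 J (or 2.18 eV)

From λ = h/√(2mKE), we solve for KE:

λ² = h²/(2mKE)
KE = h²/(2mλ²)
KE = (6.626 × 10^-34 J·s)² / (2 × 9.11 × 10^-31 kg × (8.31 × 10^-10 m)²)
KE = 3.49 × 10^-19 J
KE = 2.18 eV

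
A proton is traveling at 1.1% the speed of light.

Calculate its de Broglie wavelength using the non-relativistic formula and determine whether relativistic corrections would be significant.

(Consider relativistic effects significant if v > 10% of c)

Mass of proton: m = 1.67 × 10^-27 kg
No, relativistic corrections are not needed.

Using the non-relativistic de Broglie formula λ = h/(mv):

v = 1.1% × c = 3.298 × 10^6 m/s

λ = h/(mv)
λ = (6.626 × 10^-34 J·s) / (1.67 × 10^-27 kg × 3.298 × 10^6 m/s)
λ = 1.20 × 10^-13 m

Since v = 1.1% of c < 10% of c, relativistic corrections are NOT significant and this non-relativistic result is a good approximation.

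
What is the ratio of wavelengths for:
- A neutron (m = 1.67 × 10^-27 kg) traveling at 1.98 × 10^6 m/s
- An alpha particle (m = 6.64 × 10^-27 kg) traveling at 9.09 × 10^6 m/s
λ₁/λ₂ = 18.3

Using λ = h/(mv):

λ₁ = h/(m₁v₁) = 2.00 × 10^-13 m
λ₂ = h/(m₂v₂) = 1.10 × 10^-14 m

Ratio λ₁/λ₂ = (m₂v₂)/(m₁v₁)
         = (6.64 × 10^-27 kg × 9.09 × 10^6 m/s) / (1.67 × 10^-27 kg × 1.98 × 10^6 m/s)
         = 18.3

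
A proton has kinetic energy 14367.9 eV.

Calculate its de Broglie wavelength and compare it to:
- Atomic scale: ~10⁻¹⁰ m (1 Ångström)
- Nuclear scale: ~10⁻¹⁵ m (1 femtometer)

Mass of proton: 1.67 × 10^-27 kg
λ = 2.39 × 10^-13 m, which is between nuclear and atomic scales.

Using λ = h/√(2mKE):

KE = 14367.9 eV = 2.302 × 10^-15 J

λ = h/√(2mKE)
λ = (6.626 × 10^-34 J·s) / √(2 × 1.67 × 10^-27 kg × 2.302 × 10^-15 J)
λ = 2.39 × 10^-13 m

Comparison:
- Atomic scale (10⁻¹⁰ m): λ is 0.0024× this size
- Nuclear scale (10⁻¹⁵ m): λ is 2.4e+02× this size

The wavelength is between nuclear and atomic scales.

This wavelength is appropriate for probing atomic structure but too large for nuclear physics experiments.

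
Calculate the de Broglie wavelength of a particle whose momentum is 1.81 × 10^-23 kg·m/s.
3.66 × 10^-11 m

Using the de Broglie relation λ = h/p:

λ = h/p
λ = (6.626 × 10^-34 J·s) / (1.81 × 10^-23 kg·m/s)
λ = 3.66 × 10^-11 m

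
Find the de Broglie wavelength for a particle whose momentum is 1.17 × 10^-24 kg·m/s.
5.66 × 10^-10 m

Using the de Broglie relation λ = h/p:

λ = h/p
λ = (6.626 × 10^-34 J·s) / (1.17 × 10^-24 kg·m/s)
λ = 5.66 × 10^-10 m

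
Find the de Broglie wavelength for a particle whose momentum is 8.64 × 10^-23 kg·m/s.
7.67 × 10^-12 m

Using the de Broglie relation λ = h/p:

λ = h/p
λ = (6.626 × 10^-34 J·s) / (8.64 × 10^-23 kg·m/s)
λ = 7.67 × 10^-12 m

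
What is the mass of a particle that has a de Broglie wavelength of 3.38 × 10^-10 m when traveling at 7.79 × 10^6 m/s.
2.52 × 10^-31 kg

From the de Broglie relation λ = h/(mv), we solve for m:

m = h/(λv)
m = (6.626 × 10^-34 J·s) / (3.38 × 10^-10 m × 7.79 × 10^6 m/s)
m = 2.52 × 10^-31 kg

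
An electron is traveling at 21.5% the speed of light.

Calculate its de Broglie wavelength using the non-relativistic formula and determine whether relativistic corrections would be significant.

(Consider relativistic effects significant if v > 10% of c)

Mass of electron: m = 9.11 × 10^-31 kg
Yes, relativistic corrections are needed.

Using the non-relativistic de Broglie formula λ = h/(mv):

v = 21.5% × c = 6.446 × 10^7 m/s

λ = h/(mv)
λ = (6.626 × 10^-34 J·s) / (9.11 × 10^-31 kg × 6.446 × 10^7 m/s)
λ = 1.13 × 10^-11 m

Since v = 21.5% of c > 10% of c, relativistic corrections ARE significant and the actual wavelength would differ from this non-relativistic estimate.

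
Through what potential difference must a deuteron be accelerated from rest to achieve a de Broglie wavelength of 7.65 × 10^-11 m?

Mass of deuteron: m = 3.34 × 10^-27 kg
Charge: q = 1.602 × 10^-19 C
7.01 × 10^-2 V

From λ = h/√(2mqV), we solve for V:

λ² = h²/(2mqV)
V = h²/(2mqλ²)
V = (6.626 × 10^-34 J·s)² / (2 × 3.34 × 10^-27 kg × 1.602 × 10^-19 C × (7.65 × 10^-11 m)²)
V = 7.01 × 10^-2 V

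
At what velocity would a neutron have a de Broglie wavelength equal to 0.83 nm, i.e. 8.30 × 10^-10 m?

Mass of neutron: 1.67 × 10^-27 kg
4.78 × 10^2 m/s

From λ = h/(mv), solve for v:

v = h/(mλ)
v = (6.626 × 10^-34 J·s) / (1.67 × 10^-27 kg × 8.30 × 10^-10 m)
v = 4.78 × 10^2 m/s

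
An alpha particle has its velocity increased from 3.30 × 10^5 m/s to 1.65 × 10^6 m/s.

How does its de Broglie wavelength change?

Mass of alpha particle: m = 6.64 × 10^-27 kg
The wavelength decreases by a factor of 5.

Using λ = h/(mv):

Initial wavelength: λ₁ = h/(mv₁) = 3.02 × 10^-13 m
Final wavelength: λ₂ = h/(mv₂) = 6.05 × 10^-14 m

Since λ ∝ 1/v, when velocity increases by a factor of 5, the wavelength decreases by a factor of 5.

λ₂/λ₁ = v₁/v₂ = 1/5

The wavelength decreases by a factor of 5.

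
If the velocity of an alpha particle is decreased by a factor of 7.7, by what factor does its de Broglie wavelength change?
The wavelength increases by a factor of 7.7.

From λ = h/(mv), the wavelength is inversely proportional to velocity:

λ ∝ 1/v

If v → v/7.7, then λ → 7.7λ

When velocity is decreased by a factor of 7.7, the wavelength increases by a factor of 7.7.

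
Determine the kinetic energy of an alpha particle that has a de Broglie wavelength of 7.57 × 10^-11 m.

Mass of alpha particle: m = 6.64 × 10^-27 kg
5.77 × 10^-21 J (or 0.0360 eV)

From λ = h/√(2mKE), we solve for KE:

λ² = h²/(2mKE)
KE = h²/(2mλ²)
KE = (6.626 × 10^-34 J·s)² / (2 × 6.64 × 10^-27 kg × (7.57 × 10^-11 m)²)
KE = 5.77 × 10^-21 J
KE = 0.0360 eV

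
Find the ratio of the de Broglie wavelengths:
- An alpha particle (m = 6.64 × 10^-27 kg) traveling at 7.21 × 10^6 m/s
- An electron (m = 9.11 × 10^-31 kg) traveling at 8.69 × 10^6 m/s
λ₁/λ₂ = 1.65 × 10^-4

Using λ = h/(mv):

λ₁ = h/(m₁v₁) = 1.38 × 10^-14 m
λ₂ = h/(m₂v₂) = 8.37 × 10^-11 m

Ratio λ₁/λ₂ = (m₂v₂)/(m₁v₁)
         = (9.11 × 10^-31 kg × 8.69 × 10^6 m/s) / (6.64 × 10^-27 kg × 7.21 × 10^6 m/s)
         = 1.65 × 10^-4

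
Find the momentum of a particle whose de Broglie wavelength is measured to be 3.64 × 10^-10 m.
1.82 × 10^-24 kg·m/s

From the de Broglie relation λ = h/p, we solve for p:

p = h/λ
p = (6.626 × 10^-34 J·s) / (3.64 × 10^-10 m)
p = 1.82 × 10^-24 kg·m/s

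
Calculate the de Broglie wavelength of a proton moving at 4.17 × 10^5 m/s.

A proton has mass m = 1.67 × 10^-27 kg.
9.51 × 10^-13 m

Using the de Broglie relation λ = h/(mv):

λ = h/(mv)
λ = (6.626 × 10^-34 J·s) / (1.67 × 10^-27 kg × 4.17 × 10^5 m/s)
λ = 9.51 × 10^-13 m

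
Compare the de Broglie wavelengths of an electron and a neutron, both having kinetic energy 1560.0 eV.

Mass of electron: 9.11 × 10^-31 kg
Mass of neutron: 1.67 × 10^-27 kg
The electron has the longer wavelength.

Using λ = h/√(2mKE):

For electron: λ₁ = h/√(2m₁KE) = 3.10 × 10^-11 m
For neutron: λ₂ = h/√(2m₂KE) = 7.25 × 10^-13 m

Since λ ∝ 1/√m at constant kinetic energy, the lighter particle has the longer wavelength.

The electron has the longer de Broglie wavelength.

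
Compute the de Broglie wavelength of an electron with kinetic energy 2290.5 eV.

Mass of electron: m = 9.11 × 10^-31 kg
2.56 × 10^-11 m

Using λ = h/√(2mKE):

First convert KE to Joules: KE = 2290.5 eV = 3.670 × 10^-16 J

λ = h/√(2mKE)
λ = (6.626 × 10^-34 J·s) / √(2 × 9.11 × 10^-31 kg × 3.670 × 10^-16 J)
λ = 2.56 × 10^-11 m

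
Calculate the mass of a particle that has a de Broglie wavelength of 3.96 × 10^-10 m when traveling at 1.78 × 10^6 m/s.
9.40 × 10^-31 kg

From the de Broglie relation λ = h/(mv), we solve for m:

m = h/(λv)
m = (6.626 × 10^-34 J·s) / (3.96 × 10^-10 m × 1.78 × 10^6 m/s)
m = 9.40 × 10^-31 kg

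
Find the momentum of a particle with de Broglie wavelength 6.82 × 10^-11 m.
9.72 × 10^-24 kg·m/s

From the de Broglie relation λ = h/p, we solve for p:

p = h/λ
p = (6.626 × 10^-34 J·s) / (6.82 × 10^-11 m)
p = 9.72 × 10^-24 kg·m/s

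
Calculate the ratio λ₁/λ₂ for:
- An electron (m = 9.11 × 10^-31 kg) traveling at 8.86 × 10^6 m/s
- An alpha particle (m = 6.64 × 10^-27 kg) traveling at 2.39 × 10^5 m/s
λ₁/λ₂ = 197

Using λ = h/(mv):

λ₁ = h/(m₁v₁) = 8.21 × 10^-11 m
λ₂ = h/(m₂v₂) = 4.18 × 10^-13 m

Ratio λ₁/λ₂ = (m₂v₂)/(m₁v₁)
         = (6.64 × 10^-27 kg × 2.39 × 10^5 m/s) / (9.11 × 10^-31 kg × 8.86 × 10^6 m/s)
         = 197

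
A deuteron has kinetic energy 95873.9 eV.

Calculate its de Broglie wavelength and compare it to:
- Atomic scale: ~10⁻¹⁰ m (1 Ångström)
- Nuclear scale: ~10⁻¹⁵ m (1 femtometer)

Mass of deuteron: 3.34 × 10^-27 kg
λ = 6.54 × 10^-14 m, which is between nuclear and atomic scales.

Using λ = h/√(2mKE):

KE = 95873.9 eV = 1.536 × 10^-14 J

λ = h/√(2mKE)
λ = (6.626 × 10^-34 J·s) / √(2 × 3.34 × 10^-27 kg × 1.536 × 10^-14 J)
λ = 6.54 × 10^-14 m

Comparison:
- Atomic scale (10⁻¹⁰ m): λ is 0.00065× this size
- Nuclear scale (10⁻¹⁵ m): λ is 65× this size

The wavelength is between nuclear and atomic scales.

This wavelength is appropriate for probing atomic structure but too large for nuclear physics experiments.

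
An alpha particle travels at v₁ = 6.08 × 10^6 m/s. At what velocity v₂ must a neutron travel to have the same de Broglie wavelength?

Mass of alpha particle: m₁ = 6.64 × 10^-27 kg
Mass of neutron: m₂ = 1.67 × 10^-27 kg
v₂ = 2.42 × 10^7 m/s

For equal de Broglie wavelengths: λ₁ = λ₂

h/(m₁v₁) = h/(m₂v₂)
m₁v₁ = m₂v₂
v₂ = v₁ · (m₁/m₂)

v₂ = 6.08 × 10^6 m/s × (6.64 × 10^-27 kg / 1.67 × 10^-27 kg)
v₂ = 2.42 × 10^7 m/s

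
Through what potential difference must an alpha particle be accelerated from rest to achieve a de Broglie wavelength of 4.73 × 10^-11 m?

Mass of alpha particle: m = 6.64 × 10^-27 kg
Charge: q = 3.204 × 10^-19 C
4.61 × 10^-2 V

From λ = h/√(2mqV), we solve for V:

λ² = h²/(2mqV)
V = h²/(2mqλ²)
V = (6.626 × 10^-34 J·s)² / (2 × 6.64 × 10^-27 kg × 3.204 × 10^-19 C × (4.73 × 10^-11 m)²)
V = 4.61 × 10^-2 V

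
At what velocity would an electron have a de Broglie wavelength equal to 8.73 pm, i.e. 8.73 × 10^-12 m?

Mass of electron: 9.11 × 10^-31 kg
8.33 × 10^7 m/s

From λ = h/(mv), solve for v:

v = h/(mλ)
v = (6.626 × 10^-34 J·s) / (9.11 × 10^-31 kg × 8.73 × 10^-12 m)
v = 8.33 × 10^7 m/s

Note: This velocity is 27.8% of the speed of light, so relativistic corrections would be needed for a more accurate calculation.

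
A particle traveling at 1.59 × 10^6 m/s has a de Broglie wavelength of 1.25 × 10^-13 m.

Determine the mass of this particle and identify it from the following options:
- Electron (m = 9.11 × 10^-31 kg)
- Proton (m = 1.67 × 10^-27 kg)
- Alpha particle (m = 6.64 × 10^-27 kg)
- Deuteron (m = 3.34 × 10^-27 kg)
The particle is a deuteron.

From λ = h/(mv), solve for mass:

m = h/(λv)
m = (6.626 × 10^-34 J·s) / (1.25 × 10^-13 m × 1.59 × 10^6 m/s)
m = 3.33 × 10^-27 kg

Comparing with the listed masses, this is closest to a deuteron.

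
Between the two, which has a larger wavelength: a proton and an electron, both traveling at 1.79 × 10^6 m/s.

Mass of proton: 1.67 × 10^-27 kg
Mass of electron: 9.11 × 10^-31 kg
The electron has the longer wavelength.

Using λ = h/(mv), since both particles have the same velocity, the wavelength depends only on mass.

For proton: λ₁ = h/(m₁v) = 2.22 × 10^-13 m
For electron: λ₂ = h/(m₂v) = 4.06 × 10^-10 m

Since λ ∝ 1/m at constant velocity, the lighter particle has the longer wavelength.

The electron has the longer de Broglie wavelength.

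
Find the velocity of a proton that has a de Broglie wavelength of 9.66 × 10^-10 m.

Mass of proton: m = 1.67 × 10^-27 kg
4.11 × 10^2 m/s

From the de Broglie relation λ = h/(mv), we solve for v:

v = h/(mλ)
v = (6.626 × 10^-34 J·s) / (1.67 × 10^-27 kg × 9.66 × 10^-10 m)
v = 4.11 × 10^2 m/s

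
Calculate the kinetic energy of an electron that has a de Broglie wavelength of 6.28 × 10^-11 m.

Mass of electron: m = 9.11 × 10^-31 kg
6.11 × 10^-17 J (or 381 eV)

From λ = h/√(2mKE), we solve for KE:

λ² = h²/(2mKE)
KE = h²/(2mλ²)
KE = (6.626 × 10^-34 J·s)² / (2 × 9.11 × 10^-31 kg × (6.28 × 10^-11 m)²)
KE = 6.11 × 10^-17 J
KE = 381 eV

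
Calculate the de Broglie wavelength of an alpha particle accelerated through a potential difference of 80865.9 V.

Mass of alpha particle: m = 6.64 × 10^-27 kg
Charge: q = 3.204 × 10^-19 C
3.57 × 10^-14 m

When a particle is accelerated through voltage V, it gains kinetic energy KE = qV.

The de Broglie wavelength is then λ = h/√(2mqV):

λ = h/√(2mqV)
λ = (6.626 × 10^-34 J·s) / √(2 × 6.64 × 10^-27 kg × 3.204 × 10^-19 C × 80865.9 V)
λ = 3.57 × 10^-14 m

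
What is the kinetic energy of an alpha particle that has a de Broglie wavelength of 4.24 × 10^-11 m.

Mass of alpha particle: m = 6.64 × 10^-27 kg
1.84 × 10^-20 J (or 0.115 eV)

From λ = h/√(2mKE), we solve for KE:

λ² = h²/(2mKE)
KE = h²/(2mλ²)
KE = (6.626 × 10^-34 J·s)² / (2 × 6.64 × 10^-27 kg × (4.24 × 10^-11 m)²)
KE = 1.84 × 10^-20 J
KE = 0.115 eV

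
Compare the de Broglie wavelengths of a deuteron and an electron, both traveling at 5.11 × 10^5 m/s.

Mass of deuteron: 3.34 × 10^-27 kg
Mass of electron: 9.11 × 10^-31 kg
The electron has the longer wavelength.

Using λ = h/(mv), since both particles have the same velocity, the wavelength depends only on mass.

For deuteron: λ₁ = h/(m₁v) = 3.88 × 10^-13 m
For electron: λ₂ = h/(m₂v) = 1.42 × 10^-9 m

Since λ ∝ 1/m at constant velocity, the lighter particle has the longer wavelength.

The electron has the longer de Broglie wavelength.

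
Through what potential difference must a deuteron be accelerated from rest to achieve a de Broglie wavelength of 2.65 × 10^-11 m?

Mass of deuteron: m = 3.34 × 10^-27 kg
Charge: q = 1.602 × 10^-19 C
5.84 × 10^-1 V

From λ = h/√(2mqV), we solve for V:

λ² = h²/(2mqV)
V = h²/(2mqλ²)
V = (6.626 × 10^-34 J·s)² / (2 × 3.34 × 10^-27 kg × 1.602 × 10^-19 C × (2.65 × 10^-11 m)²)
V = 5.84 × 10^-1 V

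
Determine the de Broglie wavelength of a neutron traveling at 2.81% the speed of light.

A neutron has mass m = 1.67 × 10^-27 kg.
4.71 × 10^-14 m

Using the de Broglie relation λ = h/(mv):

v = 2.81% × c = 8.424 × 10^6 m/s

λ = h/(mv)
λ = (6.626 × 10^-34 J·s) / (1.67 × 10^-27 kg × 8.424 × 10^6 m/s)
λ = 4.71 × 10^-14 m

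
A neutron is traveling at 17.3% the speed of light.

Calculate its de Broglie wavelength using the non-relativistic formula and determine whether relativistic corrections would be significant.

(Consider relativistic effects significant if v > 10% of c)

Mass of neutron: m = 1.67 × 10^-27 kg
Yes, relativistic corrections are needed.

Using the non-relativistic de Broglie formula λ = h/(mv):

v = 17.3% × c = 5.186 × 10^7 m/s

λ = h/(mv)
λ = (6.626 × 10^-34 J·s) / (1.67 × 10^-27 kg × 5.186 × 10^7 m/s)
λ = 7.65 × 10^-15 m

Since v = 17.3% of c > 10% of c, relativistic corrections ARE significant and the actual wavelength would differ from this non-relativistic estimate.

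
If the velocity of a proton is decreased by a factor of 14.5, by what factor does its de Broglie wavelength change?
The wavelength increases by a factor of 14.5.

From λ = h/(mv), the wavelength is inversely proportional to velocity:

λ ∝ 1/v

If v → v/14.5, then λ → 14.5λ

When velocity is decreased by a factor of 14.5, the wavelength increases by a factor of 14.5.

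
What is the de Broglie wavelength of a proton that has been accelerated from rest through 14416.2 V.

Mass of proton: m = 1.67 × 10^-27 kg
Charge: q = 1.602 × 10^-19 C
2.39 × 10^-13 m

When a particle is accelerated through voltage V, it gains kinetic energy KE = qV.

The de Broglie wavelength is then λ = h/√(2mqV):

λ = h/√(2mqV)
λ = (6.626 × 10^-34 J·s) / √(2 × 1.67 × 10^-27 kg × 1.602 × 10^-19 C × 14416.2 V)
λ = 2.39 × 10^-13 m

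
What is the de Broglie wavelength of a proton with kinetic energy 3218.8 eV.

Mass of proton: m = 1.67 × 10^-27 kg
5.05 × 10^-13 m

Using λ = h/√(2mKE):

First convert KE to Joules: KE = 3218.8 eV = 5.157 × 10^-16 J

λ = h/√(2mKE)
λ = (6.626 × 10^-34 J·s) / √(2 × 1.67 × 10^-27 kg × 5.157 × 10^-16 J)
λ = 5.05 × 10^-13 m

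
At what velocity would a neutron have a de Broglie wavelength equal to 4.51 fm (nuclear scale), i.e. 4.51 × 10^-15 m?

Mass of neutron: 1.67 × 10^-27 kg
8.80 × 10^7 m/s

From λ = h/(mv), solve for v:

v = h/(mλ)
v = (6.626 × 10^-34 J·s) / (1.67 × 10^-27 kg × 4.51 × 10^-15 m)
v = 8.80 × 10^7 m/s

Note: This velocity is 29.3% of the speed of light, so relativistic corrections would be needed for a more accurate calculation.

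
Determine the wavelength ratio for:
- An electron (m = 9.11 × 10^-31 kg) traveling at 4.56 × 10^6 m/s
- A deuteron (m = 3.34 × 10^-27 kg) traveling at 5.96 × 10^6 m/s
λ₁/λ₂ = 4.79 × 10^3

Using λ = h/(mv):

λ₁ = h/(m₁v₁) = 1.60 × 10^-10 m
λ₂ = h/(m₂v₂) = 3.33 × 10^-14 m

Ratio λ₁/λ₂ = (m₂v₂)/(m₁v₁)
         = (3.34 × 10^-27 kg × 5.96 × 10^6 m/s) / (9.11 × 10^-31 kg × 4.56 × 10^6 m/s)
         = 4.79 × 10^3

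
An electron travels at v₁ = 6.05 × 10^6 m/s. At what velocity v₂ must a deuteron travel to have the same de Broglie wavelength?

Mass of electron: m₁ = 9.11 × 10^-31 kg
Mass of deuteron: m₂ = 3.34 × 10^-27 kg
v₂ = 1.65 × 10^3 m/s

For equal de Broglie wavelengths: λ₁ = λ₂

h/(m₁v₁) = h/(m₂v₂)
m₁v₁ = m₂v₂
v₂ = v₁ · (m₁/m₂)

v₂ = 6.05 × 10^6 m/s × (9.11 × 10^-31 kg / 3.34 × 10^-27 kg)
v₂ = 1.65 × 10^3 m/s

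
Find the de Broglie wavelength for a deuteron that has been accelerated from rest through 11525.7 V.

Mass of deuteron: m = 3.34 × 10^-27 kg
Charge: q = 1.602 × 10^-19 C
1.89 × 10^-13 m

When a particle is accelerated through voltage V, it gains kinetic energy KE = qV.

The de Broglie wavelength is then λ = h/√(2mqV):

λ = h/√(2mqV)
λ = (6.626 × 10^-34 J·s) / √(2 × 3.34 × 10^-27 kg × 1.602 × 10^-19 C × 11525.7 V)
λ = 1.89 × 10^-13 m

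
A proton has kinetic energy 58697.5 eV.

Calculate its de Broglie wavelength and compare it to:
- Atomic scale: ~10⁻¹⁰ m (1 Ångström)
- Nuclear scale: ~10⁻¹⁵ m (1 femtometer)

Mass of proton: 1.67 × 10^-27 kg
λ = 1.18 × 10^-13 m, which is between nuclear and atomic scales.

Using λ = h/√(2mKE):

KE = 58697.5 eV = 9.404 × 10^-15 J

λ = h/√(2mKE)
λ = (6.626 × 10^-34 J·s) / √(2 × 1.67 × 10^-27 kg × 9.404 × 10^-15 J)
λ = 1.18 × 10^-13 m

Comparison:
- Atomic scale (10⁻¹⁰ m): λ is 0.0012× this size
- Nuclear scale (10⁻¹⁵ m): λ is 1.2e+02× this size

The wavelength is between nuclear and atomic scales.

This wavelength is appropriate for probing atomic structure but too large for nuclear physics experiments.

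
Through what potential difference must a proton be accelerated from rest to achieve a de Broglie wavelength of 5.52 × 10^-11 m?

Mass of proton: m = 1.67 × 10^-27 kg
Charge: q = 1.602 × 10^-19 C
2.69 × 10^-1 V

From λ = h/√(2mqV), we solve for V:

λ² = h²/(2mqV)
V = h²/(2mqλ²)
V = (6.626 × 10^-34 J·s)² / (2 × 1.67 × 10^-27 kg × 1.602 × 10^-19 C × (5.52 × 10^-11 m)²)
V = 2.69 × 10^-1 V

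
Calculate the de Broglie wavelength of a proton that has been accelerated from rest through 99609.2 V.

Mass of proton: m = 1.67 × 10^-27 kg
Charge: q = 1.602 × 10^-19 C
9.08 × 10^-14 m

When a particle is accelerated through voltage V, it gains kinetic energy KE = qV.

The de Broglie wavelength is then λ = h/√(2mqV):

λ = h/√(2mqV)
λ = (6.626 × 10^-34 J·s) / √(2 × 1.67 × 10^-27 kg × 1.602 × 10^-19 C × 99609.2 V)
λ = 9.08 × 10^-14 m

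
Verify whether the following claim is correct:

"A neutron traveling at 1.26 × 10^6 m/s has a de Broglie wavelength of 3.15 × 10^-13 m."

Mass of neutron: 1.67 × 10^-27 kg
True

The claim is correct.

Using λ = h/(mv):
λ = (6.626 × 10^-34 J·s) / (1.67 × 10^-27 kg × 1.26 × 10^6 m/s)
λ = 3.15 × 10^-13 m

This matches the claimed value.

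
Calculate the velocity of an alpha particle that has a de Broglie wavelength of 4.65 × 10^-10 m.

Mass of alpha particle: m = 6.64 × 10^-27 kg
2.15 × 10^2 m/s

From the de Broglie relation λ = h/(mv), we solve for v:

v = h/(mλ)
v = (6.626 × 10^-34 J·s) / (6.64 × 10^-27 kg × 4.65 × 10^-10 m)
v = 2.15 × 10^2 m/s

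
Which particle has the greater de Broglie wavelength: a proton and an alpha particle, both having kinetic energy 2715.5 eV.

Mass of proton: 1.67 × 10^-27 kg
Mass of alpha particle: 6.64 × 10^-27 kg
The proton has the longer wavelength.

Using λ = h/√(2mKE):

For proton: λ₁ = h/√(2m₁KE) = 5.50 × 10^-13 m
For alpha particle: λ₂ = h/√(2m₂KE) = 2.76 × 10^-13 m

Since λ ∝ 1/√m at constant kinetic energy, the lighter particle has the longer wavelength.

The proton has the longer de Broglie wavelength.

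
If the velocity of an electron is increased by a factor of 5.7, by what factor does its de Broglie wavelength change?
The wavelength decreases by a factor of 5.7.

From λ = h/(mv), the wavelength is inversely proportional to velocity:

λ ∝ 1/v

If v → 5.7v, then λ → λ/5.7

When velocity is increased by a factor of 5.7, the wavelength decreases by a factor of 5.7.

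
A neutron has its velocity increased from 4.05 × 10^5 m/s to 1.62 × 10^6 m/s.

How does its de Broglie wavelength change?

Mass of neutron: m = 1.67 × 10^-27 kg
The wavelength decreases by a factor of 4.

Using λ = h/(mv):

Initial wavelength: λ₁ = h/(mv₁) = 9.80 × 10^-13 m
Final wavelength: λ₂ = h/(mv₂) = 2.45 × 10^-13 m

Since λ ∝ 1/v, when velocity increases by a factor of 4, the wavelength decreases by a factor of 4.

λ₂/λ₁ = v₁/v₂ = 1/4

The wavelength decreases by a factor of 4.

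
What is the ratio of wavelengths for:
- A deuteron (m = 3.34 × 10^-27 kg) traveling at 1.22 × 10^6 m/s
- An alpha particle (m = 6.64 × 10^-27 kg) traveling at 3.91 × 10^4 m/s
λ₁/λ₂ = 0.0637

Using λ = h/(mv):

λ₁ = h/(m₁v₁) = 1.63 × 10^-13 m
λ₂ = h/(m₂v₂) = 2.55 × 10^-12 m

Ratio λ₁/λ₂ = (m₂v₂)/(m₁v₁)
         = (6.64 × 10^-27 kg × 3.91 × 10^4 m/s) / (3.34 × 10^-27 kg × 1.22 × 10^6 m/s)
         = 0.0637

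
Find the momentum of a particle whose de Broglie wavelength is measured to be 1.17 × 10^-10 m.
5.66 × 10^-24 kg·m/s

From the de Broglie relation λ = h/p, we solve for p:

p = h/λ
p = (6.626 × 10^-34 J·s) / (1.17 × 10^-10 m)
p = 5.66 × 10^-24 kg·m/s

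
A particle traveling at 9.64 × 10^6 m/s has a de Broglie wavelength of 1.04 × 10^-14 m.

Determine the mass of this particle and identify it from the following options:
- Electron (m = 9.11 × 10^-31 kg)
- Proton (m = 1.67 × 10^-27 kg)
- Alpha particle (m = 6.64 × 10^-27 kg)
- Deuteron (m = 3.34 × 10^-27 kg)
The particle is an alpha particle.

From λ = h/(mv), solve for mass:

m = h/(λv)
m = (6.626 × 10^-34 J·s) / (1.04 × 10^-14 m × 9.64 × 10^6 m/s)
m = 6.61 × 10^-27 kg

Comparing with the listed masses, this is closest to an alpha particle.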